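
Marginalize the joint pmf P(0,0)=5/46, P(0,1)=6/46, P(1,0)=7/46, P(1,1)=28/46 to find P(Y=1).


P(Y=1) = P(0,1)+P(1,1) = 6/46 + 28/46 = 34/46 = 17/23

17/23


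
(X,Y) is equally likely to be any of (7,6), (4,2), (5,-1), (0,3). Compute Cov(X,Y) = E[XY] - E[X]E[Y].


E[X]=4, E[Y]=5/2, E[XY]=45/4
Cov(X,Y) = E[XY] - E[X]E[Y] = 45/4 - 4*5/2 = 5/4

5/4


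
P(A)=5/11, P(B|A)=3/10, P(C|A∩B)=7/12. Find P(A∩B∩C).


P(A∩B∩C) = P(A) * P(B|A) * P(C|A∩B)
= 5/11 * 3/10 * 7/12
= 3/22 * 7/12 = 7/88

7/88


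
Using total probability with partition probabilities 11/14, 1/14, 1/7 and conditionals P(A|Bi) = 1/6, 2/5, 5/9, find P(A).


P(A) = P(A|B1)P(B1) + P(A|B2)P(B2) + P(A|B3)P(B3)
= 1/6*11/14 + 2/5*1/14 + 5/9*1/7
= 11/84 + 1/35 + 5/63 = 43/180

43/180


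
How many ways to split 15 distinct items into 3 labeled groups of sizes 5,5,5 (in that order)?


15! = 1307674368000
Denominator: 5!=120 * 5!=120 * 5!=120
Coefficient = 1307674368000 / 1728000 = 756756

756756


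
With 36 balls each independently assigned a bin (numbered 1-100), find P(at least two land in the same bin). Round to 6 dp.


P(all different) = prod((100-i)/100 for i=0..35) = 0.000736
P(at least one match) = 1 - 0.000736 = 0.999264

0.999264


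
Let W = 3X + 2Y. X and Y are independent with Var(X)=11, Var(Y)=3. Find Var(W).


Independence => Cov(X,Y)=0
Var(3X + 2Y) = 3^2*Var(X) + 2^2*Var(Y)
= 9*11 + 4*3 = 111

111


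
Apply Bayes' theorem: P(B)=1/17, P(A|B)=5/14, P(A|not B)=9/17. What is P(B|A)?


P(A) = P(A|B)P(B) + P(A|B')P(B') = 5/14*1/17 + 9/17*16/17 = 2101/4046
P(B|A) = P(A|B)P(B)/P(A) = (5/238)/(2101/4046) = 85/2101

85/2101


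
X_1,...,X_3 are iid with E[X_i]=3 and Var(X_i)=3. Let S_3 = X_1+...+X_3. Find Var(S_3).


By independence, Var(S_n) = n*Var(X_1) = 3*3 = 9

9


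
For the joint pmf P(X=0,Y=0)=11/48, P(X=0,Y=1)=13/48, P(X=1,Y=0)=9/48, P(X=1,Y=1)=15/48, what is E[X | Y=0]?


P(Y=0) = 20/48
E[X|Y=0] = (0*11 + 1*9)/20 = 9/20

9/20


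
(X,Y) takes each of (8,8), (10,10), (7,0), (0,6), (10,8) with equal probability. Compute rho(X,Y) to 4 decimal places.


Cov(X,Y) = 4.0000, Var(X) = 13.6000, Var(Y) = 11.8400
rho = Cov/(sqrt(VarX)*sqrt(VarY)) = 0.3152

0.3152


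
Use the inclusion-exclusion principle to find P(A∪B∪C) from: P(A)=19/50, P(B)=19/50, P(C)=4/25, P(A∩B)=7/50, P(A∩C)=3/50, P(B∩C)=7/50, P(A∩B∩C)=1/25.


P(A∪B∪C) = P(A)+P(B)+P(C) - P(AB)-P(AC)-P(BC) + P(ABC)
= 19/50+19/50+4/25 - 7/50-3/50-7/50 + 1/25
= 31/50

31/50


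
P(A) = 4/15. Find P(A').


P(A') = 1 - P(A) = 1 - 4/15 = 11/15

11/15


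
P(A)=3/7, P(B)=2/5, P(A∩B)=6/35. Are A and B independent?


P(A)*P(B) = 3/7*2/5 = 6/35
P(A∩B) = 6/35, which equals P(A)P(B), so independent

Yes, A and B are independent


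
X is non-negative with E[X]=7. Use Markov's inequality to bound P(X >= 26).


Markov: P(X >= a) <= E[X]/a
P(X >= 26) <= 7/26

7/26


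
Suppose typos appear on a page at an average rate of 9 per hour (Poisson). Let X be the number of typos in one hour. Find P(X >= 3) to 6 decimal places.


P(X>=3) = 1 - P(X<=2) = 1 - (e^(-9)*9^0/0! + e^(-9)*9^1/1! + e^(-9)*9^2/2!)
≈ 1 - (0.0001234098 + 0.0011106882 + 0.0049980971)
= 1 - 0.0062321951 = 0.9937678049
≈ 0.993768

0.993768


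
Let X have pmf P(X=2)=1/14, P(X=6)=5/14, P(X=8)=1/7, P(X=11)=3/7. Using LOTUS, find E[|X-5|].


E[|X-5|] = sum(g(x)*P(x))
= 3*1/14 + 1*5/14 + 3*1/7 + 6*3/7
= 25/7

25/7


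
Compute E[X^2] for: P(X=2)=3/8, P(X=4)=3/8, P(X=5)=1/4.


E[X^2] = sum(x^2 * P(x))
= 4*3/8 + 16*3/8 + 25*1/4
= 55/4

55/4


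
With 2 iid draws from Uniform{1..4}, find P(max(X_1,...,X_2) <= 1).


P(max <= 1) = P(all X_i <= 1) = (P(X_1 <= 1))^2
= (1/4)^2 = 1/16

1/16


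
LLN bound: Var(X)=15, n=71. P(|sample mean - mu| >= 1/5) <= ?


Var(Xbar) = Var(X)/n = 15/71
Chebyshev: P(|Xbar-mu| >= 1/5) <= Var(Xbar)/(1/5)^2 = (15/71)/(1/25) = 375/71
Bound exceeds 1, so trivial bound: 1

1


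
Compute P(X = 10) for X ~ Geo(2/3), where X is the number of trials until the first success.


P(X=10) = (1-p)^9 * p = (1/3)^9 * 2/3
= 1/19683 * 2/3 = 2/59049

2/59049


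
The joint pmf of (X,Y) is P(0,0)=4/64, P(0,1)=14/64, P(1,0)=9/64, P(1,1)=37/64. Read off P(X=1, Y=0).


Read from table: P(X=1, Y=0) = 9/64

9/64


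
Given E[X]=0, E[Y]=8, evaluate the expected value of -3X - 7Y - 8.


E[-3X - 7Y - 8] = -3*E[X] - 7*E[Y] - 8
= (-3)*(0) + (-7)*(8) + (-8)
= 0 - 56 - 8 = -64

-64


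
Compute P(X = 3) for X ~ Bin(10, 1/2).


P(X=3) = C(10,3) * p^3 * (1-p)^7
= 120 * 1/8 * 1/128
= 15/128

15/128


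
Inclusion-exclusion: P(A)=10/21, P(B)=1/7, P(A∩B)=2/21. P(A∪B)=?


P(A∪B) = P(A) + P(B) - P(A∩B)
= 10/21 + 1/7 - 2/21 = 11/21

11/21


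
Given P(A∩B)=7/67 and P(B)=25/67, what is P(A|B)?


P(A|B) = P(A∩B)/P(B) = (7/67)/(25/67) = 7/25

7/25


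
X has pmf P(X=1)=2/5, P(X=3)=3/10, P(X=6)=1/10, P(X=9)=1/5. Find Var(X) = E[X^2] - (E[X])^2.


E[X] = 37/10, E[X^2] = 229/10
Var(X) = E[X^2] - (E[X])^2 = 229/10 - (37/10)^2 = 921/100

921/100


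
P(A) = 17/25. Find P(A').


P(A') = 1 - P(A) = 1 - 17/25 = 8/25

8/25


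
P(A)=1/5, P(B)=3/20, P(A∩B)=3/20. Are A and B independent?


P(A)*P(B) = 1/5*3/20 = 3/100
P(A∩B) = 3/20 != 3/100, so not independent

No, A and B are not independent


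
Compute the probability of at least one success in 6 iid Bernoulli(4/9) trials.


P(at least one) = 1 - P(none)
P(none) = (1 - 4/9)^6 = (5/9)^6 = 15625/531441
P(at least one) = 1 - 15625/531441 = 515816/531441

515816/531441


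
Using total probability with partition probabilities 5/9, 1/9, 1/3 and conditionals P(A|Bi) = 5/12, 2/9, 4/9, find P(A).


P(A) = P(A|B1)P(B1) + P(A|B2)P(B2) + P(A|B3)P(B3)
= 5/12*5/9 + 2/9*1/9 + 4/9*1/3
= 25/108 + 2/81 + 4/27 = 131/324

131/324


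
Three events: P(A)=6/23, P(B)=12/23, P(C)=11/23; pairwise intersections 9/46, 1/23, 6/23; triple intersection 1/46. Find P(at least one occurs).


P(A∪B∪C) = P(A)+P(B)+P(C) - P(AB)-P(AC)-P(BC) + P(ABC)
= 6/23+12/23+11/23 - 9/46-1/23-6/23 + 1/46
= 18/23

18/23


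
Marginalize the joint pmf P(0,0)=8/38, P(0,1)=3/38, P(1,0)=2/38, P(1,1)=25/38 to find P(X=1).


P(X=1) = P(1,0)+P(1,1) = 2/38 + 25/38 = 27/38

27/38


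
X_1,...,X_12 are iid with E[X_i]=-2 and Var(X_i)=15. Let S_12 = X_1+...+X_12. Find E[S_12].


E[S_n] = n*E[X_1] = 12*-2 = -24

-24


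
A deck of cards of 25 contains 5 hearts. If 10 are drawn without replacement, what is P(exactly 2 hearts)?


P(X=2) = C(5,2)*C(20,8) / C(25,10)
= 10*125970 / 3268760
= 1259700/3268760 = 195/506

195/506


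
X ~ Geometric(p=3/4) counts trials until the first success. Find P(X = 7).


P(X=7) = (1-p)^6 * p = (1/4)^6 * 3/4
= 1/4096 * 3/4 = 3/16384

3/16384


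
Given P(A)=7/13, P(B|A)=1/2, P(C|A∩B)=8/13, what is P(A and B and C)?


P(A∩B∩C) = P(A) * P(B|A) * P(C|A∩B)
= 7/13 * 1/2 * 8/13
= 7/26 * 8/13 = 28/169

28/169


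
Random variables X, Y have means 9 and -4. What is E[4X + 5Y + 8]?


E[4X + 5Y + 8] = 4*E[X] + 5*E[Y] + 8
= (4)*(9) + (5)*(-4) + (8)
= 36 - 20 + 8 = 24

24


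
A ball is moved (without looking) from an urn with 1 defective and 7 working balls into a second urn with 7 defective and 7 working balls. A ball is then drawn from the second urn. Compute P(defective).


P(transfer defective) = 1/8; P(transfer working) = 7/8
If defective transferred: Urn II has 8 defective of 15, so P(defective|defective moved) = 8/15
If working transferred: Urn II has 7 defective of 15, so P(defective|working moved) = 7/15
By total probability: P(defective) = 1/8*8/15 + 7/8*7/15 = 19/40

19/40


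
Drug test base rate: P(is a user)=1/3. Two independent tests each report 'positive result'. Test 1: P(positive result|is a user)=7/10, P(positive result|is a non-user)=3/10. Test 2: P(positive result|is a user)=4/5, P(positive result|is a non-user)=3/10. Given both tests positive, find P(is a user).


After test 1: P(+) = 7/10*1/3 + 3/10*2/3 = 13/30
P(B|+) = (7/30)/(13/30) = 7/13
After test 2 (use post1 as new prior): P(+) = 4/5*7/13 + 3/10*6/13 = 37/65
P(B|+,+) = (28/65)/(37/65) = 28/37

28/37


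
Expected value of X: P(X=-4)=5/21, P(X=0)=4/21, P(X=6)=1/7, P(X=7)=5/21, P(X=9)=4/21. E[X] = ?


E[X] = sum(x * P(x))
= -4*5/21 + 0*4/21 + 6*1/7 + 7*5/21 + 9*4/21
= 23/7

23/7


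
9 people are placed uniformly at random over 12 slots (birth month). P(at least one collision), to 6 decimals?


P(all different) = prod((12-i)/12 for i=0..8) = 0.015472
P(at least one match) = 1 - 0.015472 = 0.984528

0.984528


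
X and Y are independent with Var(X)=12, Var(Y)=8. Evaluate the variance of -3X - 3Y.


Independence => Cov(X,Y)=0
Var(-3X - 3Y) = (-3)^2*Var(X) + (-3)^2*Var(Y)
= 9*12 + 9*8 = 180

180


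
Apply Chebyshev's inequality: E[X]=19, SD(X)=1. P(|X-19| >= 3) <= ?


k = 3/1 = 3
Chebyshev: P(|X-mu| >= k*sigma) <= 1/k^2 = 1/3^2 = 1/9

1/9


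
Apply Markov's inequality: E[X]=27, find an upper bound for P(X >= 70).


Markov: P(X >= a) <= E[X]/a
P(X >= 70) <= 27/70

27/70


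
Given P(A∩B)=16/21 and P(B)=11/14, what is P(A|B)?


P(A|B) = P(A∩B)/P(B) = (32/42)/(33/42) = 32/33

32/33


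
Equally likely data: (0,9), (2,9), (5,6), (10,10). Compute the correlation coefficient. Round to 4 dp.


Cov(X,Y) = 0.8750, Var(X) = 14.1875, Var(Y) = 2.2500
rho = Cov/(sqrt(VarX)*sqrt(VarY)) = 0.1549

0.1549


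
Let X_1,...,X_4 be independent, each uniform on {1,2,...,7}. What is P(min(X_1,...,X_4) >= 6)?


P(min >= 6) = P(all X_i >= 6) = (P(X_1 >= 6))^4
= (2/7)^4 = 16/2401

16/2401


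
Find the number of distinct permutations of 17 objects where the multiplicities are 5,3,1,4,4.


17! = 355687428096000
Denominator: 5!=120 * 3!=6 * 1!=1 * 4!=24 * 4!=24
Coefficient = 355687428096000 / 414720 = 857656800

857656800


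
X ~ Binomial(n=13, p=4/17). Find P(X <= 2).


P(X<=2) = P(X=0) + P(X=1) + P(X=2)
= 302875106592253/9904578032905937 + 1211500426369012/9904578032905937 + 2236616171758176/9904578032905937
= 3750991704719441/9904578032905937

3750991704719441/9904578032905937


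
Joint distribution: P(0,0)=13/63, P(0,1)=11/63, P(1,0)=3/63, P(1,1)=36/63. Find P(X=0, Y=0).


Read from table: P(X=0, Y=0) = 13/63

13/63


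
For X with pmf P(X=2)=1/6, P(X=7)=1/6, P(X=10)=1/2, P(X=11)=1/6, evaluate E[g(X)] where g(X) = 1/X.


E[1/X] = sum(g(x)*P(x))
= 1/2*1/6 + 1/7*1/6 + 1/10*1/2 + 1/11*1/6
= 199/1155

199/1155


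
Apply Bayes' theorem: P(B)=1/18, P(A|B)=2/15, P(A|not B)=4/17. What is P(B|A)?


P(A) = P(A|B)P(B) + P(A|B')P(B') = 2/15*1/18 + 4/17*17/18 = 31/135
P(B|A) = P(A|B)P(B)/P(A) = (1/135)/(31/135) = 1/31

1/31


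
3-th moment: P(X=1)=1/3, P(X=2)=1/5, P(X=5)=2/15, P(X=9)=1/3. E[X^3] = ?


E[X^3] = sum(x^3 * P(x))
= 1*1/3 + 8*1/5 + 125*2/15 + 729*1/3
= 1308/5

1308/5


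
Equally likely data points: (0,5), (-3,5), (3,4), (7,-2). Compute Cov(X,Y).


E[X]=7/4, E[Y]=3, E[XY]=-17/4
Cov(X,Y) = E[XY] - E[X]E[Y] = -17/4 - 7/4*3 = -19/2

-19/2


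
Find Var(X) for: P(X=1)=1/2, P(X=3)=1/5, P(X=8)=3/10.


E[X] = 7/2, E[X^2] = 43/2
Var(X) = E[X^2] - (E[X])^2 = 43/2 - (7/2)^2 = 37/4

37/4


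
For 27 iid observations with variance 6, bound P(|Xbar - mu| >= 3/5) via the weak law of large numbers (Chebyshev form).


Var(Xbar) = Var(X)/n = 6/27
Chebyshev: P(|Xbar-mu| >= 3/5) <= Var(Xbar)/(3/5)^2 = (2/9)/(9/25) = 50/81

50/81


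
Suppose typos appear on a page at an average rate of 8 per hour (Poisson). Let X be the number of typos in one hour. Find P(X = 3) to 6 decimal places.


P(X=3) = e^(-8) * 8^3 / 3!
≈ 0.0003354626279 * 512 / 6
≈ 0.028626

0.028626


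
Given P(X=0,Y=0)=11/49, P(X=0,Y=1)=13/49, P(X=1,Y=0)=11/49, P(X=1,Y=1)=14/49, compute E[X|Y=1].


P(Y=1) = 27/49
E[X|Y=1] = (0*13 + 1*14)/27 = 14/27

14/27


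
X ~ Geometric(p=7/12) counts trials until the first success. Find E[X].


For geometric (trials until first success), E[X] = 1/p = 1/(7/12) = 12/7

12/7


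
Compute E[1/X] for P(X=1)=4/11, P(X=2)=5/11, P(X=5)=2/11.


E[1/X] = sum(g(x)*P(x))
= 1*4/11 + 1/2*5/11 + 1/5*2/11
= 69/110

69/110


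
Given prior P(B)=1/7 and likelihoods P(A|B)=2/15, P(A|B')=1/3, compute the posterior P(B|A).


P(A) = P(A|B)P(B) + P(A|B')P(B') = 2/15*1/7 + 1/3*6/7 = 32/105
P(B|A) = P(A|B)P(B)/P(A) = (2/105)/(32/105) = 1/16

1/16


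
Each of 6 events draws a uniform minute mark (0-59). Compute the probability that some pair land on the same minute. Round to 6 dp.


P(all different) = prod((60-i)/60 for i=0..5) = 0.772590
P(at least one match) = 1 - 0.772590 = 0.227410

0.227410


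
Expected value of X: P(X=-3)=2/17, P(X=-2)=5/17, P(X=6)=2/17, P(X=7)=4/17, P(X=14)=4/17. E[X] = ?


E[X] = sum(x * P(x))
= -3*2/17 - 2*5/17 + 6*2/17 + 7*4/17 + 14*4/17
= 80/17

80/17


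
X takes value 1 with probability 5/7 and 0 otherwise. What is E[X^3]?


For Bernoulli: X in {0,1}
E[X^3] = 0^3*(1-5/7) + 1^3*5/7 = 5/7

5/7


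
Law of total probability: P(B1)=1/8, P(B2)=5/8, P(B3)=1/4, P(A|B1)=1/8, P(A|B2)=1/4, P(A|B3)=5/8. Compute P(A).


P(A) = P(A|B1)P(B1) + P(A|B2)P(B2) + P(A|B3)P(B3)
= 1/8*1/8 + 1/4*5/8 + 5/8*1/4
= 1/64 + 5/32 + 5/32 = 21/64

21/64


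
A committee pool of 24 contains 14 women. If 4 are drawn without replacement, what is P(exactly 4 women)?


P(X=4) = C(14,4)*C(10,0) / C(24,4)
= 1001*1 / 10626
= 1001/10626 = 13/138

13/138


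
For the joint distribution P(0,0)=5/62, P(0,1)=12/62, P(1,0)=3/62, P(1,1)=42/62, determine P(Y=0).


P(Y=0) = P(0,0)+P(1,0) = 5/62 + 3/62 = 8/62 = 4/31

4/31


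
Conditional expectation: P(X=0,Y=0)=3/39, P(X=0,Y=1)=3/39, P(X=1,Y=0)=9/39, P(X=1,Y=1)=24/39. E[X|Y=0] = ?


P(Y=0) = 12/39
E[X|Y=0] = (0*3 + 1*9)/12 = 9/12 = 3/4

3/4


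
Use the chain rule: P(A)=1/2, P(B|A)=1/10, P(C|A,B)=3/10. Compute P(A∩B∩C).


P(A∩B∩C) = P(A) * P(B|A) * P(C|A∩B)
= 1/2 * 1/10 * 3/10
= 1/20 * 3/10 = 3/200

3/200


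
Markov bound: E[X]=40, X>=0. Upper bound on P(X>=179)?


Markov: P(X >= a) <= E[X]/a
P(X >= 179) <= 40/179

40/179


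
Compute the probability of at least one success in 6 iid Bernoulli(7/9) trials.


P(at least one) = 1 - P(none)
P(none) = (1 - 7/9)^6 = (2/9)^6 = 64/531441
P(at least one) = 1 - 64/531441 = 531377/531441

531377/531441


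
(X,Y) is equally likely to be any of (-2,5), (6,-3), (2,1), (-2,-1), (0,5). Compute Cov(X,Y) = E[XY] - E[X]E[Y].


E[X]=4/5, E[Y]=7/5, E[XY]=-24/5
Cov(X,Y) = E[XY] - E[X]E[Y] = -24/5 - 4/5*7/5 = -148/25

-148/25


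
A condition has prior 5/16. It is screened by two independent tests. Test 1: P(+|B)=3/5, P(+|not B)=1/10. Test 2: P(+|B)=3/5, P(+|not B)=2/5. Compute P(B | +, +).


After test 1: P(+) = 3/5*5/16 + 1/10*11/16 = 41/160
P(B|+) = (3/16)/(41/160) = 30/41
After test 2 (use post1 as new prior): P(+) = 3/5*30/41 + 2/5*11/41 = 112/205
P(B|+,+) = (18/41)/(112/205) = 45/56

45/56


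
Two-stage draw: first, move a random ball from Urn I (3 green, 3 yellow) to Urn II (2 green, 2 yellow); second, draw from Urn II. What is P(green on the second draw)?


P(transfer green) = 3/6 = 1/2; P(transfer yellow) = 1/2
If green transferred: Urn II has 3 green of 5, so P(green|green moved) = 3/5
If yellow transferred: Urn II has 2 green of 5, so P(green|yellow moved) = 2/5
By total probability: P(green) = 1/2*3/5 + 1/2*2/5 = 1/2

1/2


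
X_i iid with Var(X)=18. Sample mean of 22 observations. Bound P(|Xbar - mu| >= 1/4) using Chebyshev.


Var(Xbar) = Var(X)/n = 18/22
Chebyshev: P(|Xbar-mu| >= 1/4) <= Var(Xbar)/(1/4)^2 = (9/11)/(1/16) = 144/11
Bound exceeds 1, so trivial bound: 1

1


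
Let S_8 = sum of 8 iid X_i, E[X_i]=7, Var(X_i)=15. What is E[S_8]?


E[S_n] = n*E[X_1] = 8*7 = 56

56


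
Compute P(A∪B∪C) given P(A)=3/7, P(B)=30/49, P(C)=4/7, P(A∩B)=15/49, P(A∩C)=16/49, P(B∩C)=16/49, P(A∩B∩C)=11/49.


P(A∪B∪C) = P(A)+P(B)+P(C) - P(AB)-P(AC)-P(BC) + P(ABC)
= 3/7+30/49+4/7 - 15/49-16/49-16/49 + 11/49
= 43/49

43/49


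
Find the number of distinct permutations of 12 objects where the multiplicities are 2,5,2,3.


12! = 479001600
Denominator: 2!=2 * 5!=120 * 2!=2 * 3!=6
Coefficient = 479001600 / 2880 = 166320

166320


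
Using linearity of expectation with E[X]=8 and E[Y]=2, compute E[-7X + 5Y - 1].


E[-7X + 5Y - 1] = -7*E[X] + 5*E[Y] - 1
= (-7)*(8) + (5)*(2) + (-1)
= -56 + 10 - 1 = -47

-47


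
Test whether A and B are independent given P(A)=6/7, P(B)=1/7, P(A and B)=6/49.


P(A)*P(B) = 6/7*1/7 = 6/49
P(A∩B) = 6/49, which equals P(A)P(B), so independent

Yes, A and B are independent


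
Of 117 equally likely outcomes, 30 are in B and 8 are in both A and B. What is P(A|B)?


P(A|B) = P(A∩B)/P(B) = (8/117)/(30/117) = 8/30 = 4/15

4/15


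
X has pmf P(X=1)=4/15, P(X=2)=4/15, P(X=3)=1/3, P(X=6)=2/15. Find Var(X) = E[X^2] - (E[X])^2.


E[X] = 13/5, E[X^2] = 137/15
Var(X) = E[X^2] - (E[X])^2 = 137/15 - (13/5)^2 = 178/75

178/75


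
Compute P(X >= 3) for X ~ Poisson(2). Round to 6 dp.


P(X>=3) = 1 - P(X<=2) = 1 - (e^(-2)*2^0/0! + e^(-2)*2^1/1! + e^(-2)*2^2/2!)
≈ 1 - (0.1353352832 + 0.2706705665 + 0.2706705665)
= 1 - 0.6766764162 = 0.3233235838
≈ 0.323324

0.323324


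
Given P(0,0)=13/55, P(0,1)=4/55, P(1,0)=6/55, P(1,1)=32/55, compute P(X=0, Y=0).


Read from table: P(X=0, Y=0) = 13/55

13/55


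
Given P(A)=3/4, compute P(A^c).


P(A') = 1 - P(A) = 1 - 3/4 = 1/4

1/4


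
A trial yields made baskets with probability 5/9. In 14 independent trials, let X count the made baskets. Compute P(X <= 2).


P(X<=2) = P(X=0) + P(X=1) + P(X=2)
= 268435456/22876792454961 + 4697620480/22876792454961 + 38168166400/22876792454961
= 14378074112/7625597484987

14378074112/7625597484987


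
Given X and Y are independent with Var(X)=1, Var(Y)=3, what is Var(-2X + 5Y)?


Independence => Cov(X,Y)=0
Var(-2X + 5Y) = (-2)^2*Var(X) + 5^2*Var(Y)
= 4*1 + 25*3 = 79

79


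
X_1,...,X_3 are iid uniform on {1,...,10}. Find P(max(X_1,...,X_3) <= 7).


P(max <= 7) = P(all X_i <= 7) = (P(X_1 <= 7))^3
= (7/10)^3 = 343/1000

343/1000


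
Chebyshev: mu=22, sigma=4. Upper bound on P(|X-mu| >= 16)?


k = 16/4 = 4
Chebyshev: P(|X-mu| >= k*sigma) <= 1/k^2 = 1/4^2 = 1/16

1/16


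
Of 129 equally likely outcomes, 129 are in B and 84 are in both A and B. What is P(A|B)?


P(A|B) = P(A∩B)/P(B) = (84/129)/(129/129) = 84/129 = 28/43

28/43


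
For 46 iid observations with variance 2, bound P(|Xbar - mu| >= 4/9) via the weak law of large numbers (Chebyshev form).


Var(Xbar) = Var(X)/n = 2/46
Chebyshev: P(|Xbar-mu| >= 4/9) <= Var(Xbar)/(4/9)^2 = (1/23)/(16/81) = 81/368

81/368


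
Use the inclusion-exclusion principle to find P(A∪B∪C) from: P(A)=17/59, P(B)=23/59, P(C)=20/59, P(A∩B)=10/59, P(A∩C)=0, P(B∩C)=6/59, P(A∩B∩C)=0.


P(A∪B∪C) = P(A)+P(B)+P(C) - P(AB)-P(AC)-P(BC) + P(ABC)
= 17/59+23/59+20/59 - 10/59-0-6/59 + 0
= 44/59

44/59


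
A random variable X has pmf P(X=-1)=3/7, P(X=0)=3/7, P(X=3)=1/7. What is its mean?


E[X] = sum(x * P(x))
= -1*3/7 + 0*3/7 + 3*1/7
= 0

0


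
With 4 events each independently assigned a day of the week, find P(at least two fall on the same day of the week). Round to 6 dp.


P(all different) = prod((7-i)/7 for i=0..3) = 0.349854
P(at least one match) = 1 - 0.349854 = 0.650146

0.650146


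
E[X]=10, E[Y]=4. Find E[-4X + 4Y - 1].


E[-4X + 4Y - 1] = -4*E[X] + 4*E[Y] - 1
= (-4)*(10) + (4)*(4) + (-1)
= -40 + 16 - 1 = -25

-25


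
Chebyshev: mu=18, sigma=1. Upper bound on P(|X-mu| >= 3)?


k = 3/1 = 3
Chebyshev: P(|X-mu| >= k*sigma) <= 1/k^2 = 1/3^2 = 1/9

1/9


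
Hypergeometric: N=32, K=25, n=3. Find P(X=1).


P(X=1) = C(25,1)*C(7,2) / C(32,3)
= 25*21 / 4960
= 525/4960 = 105/992

105/992


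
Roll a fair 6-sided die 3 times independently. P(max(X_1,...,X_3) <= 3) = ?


P(max <= 3) = P(all X_i <= 3) = (P(X_1 <= 3))^3
= (3/6)^3 = (1/2)^3 = 1/8

1/8


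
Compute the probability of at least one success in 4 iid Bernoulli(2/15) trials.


P(at least one) = 1 - P(none)
P(none) = (1 - 2/15)^4 = (13/15)^4 = 28561/50625
P(at least one) = 1 - 28561/50625 = 22064/50625

22064/50625


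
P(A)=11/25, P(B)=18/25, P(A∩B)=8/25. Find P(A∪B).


P(A∪B) = P(A) + P(B) - P(A∩B)
= 11/25 + 18/25 - 8/25 = 21/25

21/25


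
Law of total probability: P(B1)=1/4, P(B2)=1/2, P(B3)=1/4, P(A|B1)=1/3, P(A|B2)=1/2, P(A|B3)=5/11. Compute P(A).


P(A) = P(A|B1)P(B1) + P(A|B2)P(B2) + P(A|B3)P(B3)
= 1/3*1/4 + 1/2*1/2 + 5/11*1/4
= 1/12 + 1/4 + 5/44 = 59/132

59/132


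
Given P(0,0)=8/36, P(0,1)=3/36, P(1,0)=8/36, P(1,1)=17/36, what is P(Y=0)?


P(Y=0) = P(0,0)+P(1,0) = 8/36 + 8/36 = 16/36 = 4/9

4/9


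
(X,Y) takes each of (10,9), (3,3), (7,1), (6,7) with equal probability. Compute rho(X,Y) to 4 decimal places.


Cov(X,Y) = 4.5000, Var(X) = 6.2500, Var(Y) = 10.0000
rho = Cov/(sqrt(VarX)*sqrt(VarY)) = 0.5692

0.5692


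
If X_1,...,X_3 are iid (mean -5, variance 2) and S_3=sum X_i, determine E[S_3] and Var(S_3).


E[S_n] = n*mu = 3*-5 = -15
Var(S_n) = n*sigma^2 = 3*2 = 6

E[S_3]=-15, Var(S_3)=6


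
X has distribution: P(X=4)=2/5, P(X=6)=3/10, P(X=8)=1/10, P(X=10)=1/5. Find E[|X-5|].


E[|X-5|] = sum(g(x)*P(x))
= 1*2/5 + 1*3/10 + 3*1/10 + 5*1/5
= 2

2


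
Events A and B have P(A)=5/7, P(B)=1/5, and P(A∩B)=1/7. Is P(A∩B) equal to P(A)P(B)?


P(A)*P(B) = 5/7*1/5 = 1/7
P(A∩B) = 1/7, which equals P(A)P(B), so independent

Yes, A and B are independent


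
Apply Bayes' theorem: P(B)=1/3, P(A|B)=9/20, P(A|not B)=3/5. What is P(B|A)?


P(A) = P(A|B)P(B) + P(A|B')P(B') = 9/20*1/3 + 3/5*2/3 = 11/20
P(B|A) = P(A|B)P(B)/P(A) = (3/20)/(11/20) = 3/11

3/11


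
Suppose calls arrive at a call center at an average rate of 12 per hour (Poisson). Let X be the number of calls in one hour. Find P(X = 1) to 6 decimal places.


P(X=1) = e^(-12) * 12^1 / 1!
≈ 0.000006144212353 * 12 / 1
≈ 0.000074

0.000074


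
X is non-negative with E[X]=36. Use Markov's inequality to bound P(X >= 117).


Markov: P(X >= a) <= E[X]/a
P(X >= 117) <= 36/117 = 4/13

4/13


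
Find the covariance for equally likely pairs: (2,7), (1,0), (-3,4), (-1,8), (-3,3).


E[X]=-4/5, E[Y]=22/5, E[XY]=-3
Cov(X,Y) = E[XY] - E[X]E[Y] = -3 + 4/5*22/5 = 13/25

13/25


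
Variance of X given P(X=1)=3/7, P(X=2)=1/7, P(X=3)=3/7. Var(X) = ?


E[X] = 2, E[X^2] = 34/7
Var(X) = E[X^2] - (E[X])^2 = 34/7 - (2)^2 = 6/7

6/7


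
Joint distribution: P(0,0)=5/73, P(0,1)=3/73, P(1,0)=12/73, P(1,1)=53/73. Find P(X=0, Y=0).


Read from table: P(X=0, Y=0) = 5/73

5/73


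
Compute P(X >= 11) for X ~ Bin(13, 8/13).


P(X>=11) = P(X=11) + P(X=12) + P(X=13)
= 1288490188800/23298085122481 + 343597383680/23298085122481 + 549755813888/302875106592253
= 21766894256128/302875106592253

21766894256128/302875106592253


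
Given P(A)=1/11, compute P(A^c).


P(A') = 1 - P(A) = 1 - 1/11 = 10/11

10/11


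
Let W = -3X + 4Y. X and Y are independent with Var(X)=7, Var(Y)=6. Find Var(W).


Independence => Cov(X,Y)=0
Var(-3X + 4Y) = (-3)^2*Var(X) + 4^2*Var(Y)
= 9*7 + 16*6 = 159

159


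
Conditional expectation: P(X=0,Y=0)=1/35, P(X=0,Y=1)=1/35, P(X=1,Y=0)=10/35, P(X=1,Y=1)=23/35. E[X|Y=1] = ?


P(Y=1) = 24/35
E[X|Y=1] = (0*1 + 1*23)/24 = 23/24

23/24


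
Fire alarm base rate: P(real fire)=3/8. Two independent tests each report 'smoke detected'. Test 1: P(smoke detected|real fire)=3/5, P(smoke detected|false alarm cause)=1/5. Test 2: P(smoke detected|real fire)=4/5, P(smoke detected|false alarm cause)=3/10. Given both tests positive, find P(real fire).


After test 1: P(+) = 3/5*3/8 + 1/5*5/8 = 7/20
P(B|+) = (9/40)/(7/20) = 9/14
After test 2 (use post1 as new prior): P(+) = 4/5*9/14 + 3/10*5/14 = 87/140
P(B|+,+) = (18/35)/(87/140) = 24/29

24/29


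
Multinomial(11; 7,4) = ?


11! = 39916800
Denominator: 7!=5040 * 4!=24
Coefficient = 39916800 / 120960 = 330

330


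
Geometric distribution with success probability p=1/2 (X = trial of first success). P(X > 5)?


P(X > 5) = P(first 5 trials all fail) = (1-p)^5 = (1/2)^5 = 1/32

1/32


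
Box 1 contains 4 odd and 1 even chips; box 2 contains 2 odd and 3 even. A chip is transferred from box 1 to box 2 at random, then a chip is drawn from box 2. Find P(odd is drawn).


P(transfer odd) = 4/5; P(transfer even) = 1/5
If odd transferred: Urn II has 3 odd of 6, so P(odd|odd moved) = 1/2
If even transferred: Urn II has 2 odd of 6, so P(odd|even moved) = 1/3
By total probability: P(odd) = 4/5*1/2 + 1/5*1/3 = 7/15

7/15


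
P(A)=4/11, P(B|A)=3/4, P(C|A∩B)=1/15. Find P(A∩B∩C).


P(A∩B∩C) = P(A) * P(B|A) * P(C|A∩B)
= 4/11 * 3/4 * 1/15
= 3/11 * 1/15 = 1/55

1/55


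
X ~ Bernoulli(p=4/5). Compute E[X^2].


For Bernoulli: X in {0,1}
E[X^2] = 0^2*(1-4/5) + 1^2*4/5 = 4/5

4/5


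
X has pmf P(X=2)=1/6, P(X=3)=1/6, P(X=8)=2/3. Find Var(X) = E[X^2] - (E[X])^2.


E[X] = 37/6, E[X^2] = 269/6
Var(X) = E[X^2] - (E[X])^2 = 269/6 - (37/6)^2 = 245/36

245/36


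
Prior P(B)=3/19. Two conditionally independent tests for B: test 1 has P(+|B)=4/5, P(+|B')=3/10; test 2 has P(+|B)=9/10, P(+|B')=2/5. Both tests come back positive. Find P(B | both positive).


After test 1: P(+) = 4/5*3/19 + 3/10*16/19 = 36/95
P(B|+) = (12/95)/(36/95) = 1/3
After test 2 (use post1 as new prior): P(+) = 9/10*1/3 + 2/5*2/3 = 17/30
P(B|+,+) = (3/10)/(17/30) = 9/17

9/17


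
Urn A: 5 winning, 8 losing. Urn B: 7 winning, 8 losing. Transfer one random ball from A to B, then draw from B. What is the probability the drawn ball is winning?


P(transfer winning) = 5/13; P(transfer losing) = 8/13
If winning transferred: Urn II has 8 winning of 16, so P(winning|winning moved) = 1/2
If losing transferred: Urn II has 7 winning of 16, so P(winning|losing moved) = 7/16
By total probability: P(winning) = 5/13*1/2 + 8/13*7/16 = 6/13

6/13


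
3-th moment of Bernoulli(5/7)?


For Bernoulli: X in {0,1}
E[X^3] = 0^3*(1-5/7) + 1^3*5/7 = 5/7

5/7


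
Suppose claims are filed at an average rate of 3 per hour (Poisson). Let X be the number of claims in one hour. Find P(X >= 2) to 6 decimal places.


P(X>=2) = 1 - P(X<=1) = 1 - (e^(-3)*3^0/0! + e^(-3)*3^1/1!)
≈ 1 - (0.0497870684 + 0.1493612051)
= 1 - 0.1991482735 = 0.8008517265
≈ 0.800852

0.800852


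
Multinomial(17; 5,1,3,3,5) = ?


17! = 355687428096000
Denominator: 5!=120 * 1!=1 * 3!=6 * 3!=6 * 5!=120
Coefficient = 355687428096000 / 518400 = 686125440

686125440


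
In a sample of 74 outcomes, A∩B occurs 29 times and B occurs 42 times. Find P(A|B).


P(A|B) = P(A∩B)/P(B) = (29/74)/(42/74) = 29/42

29/42


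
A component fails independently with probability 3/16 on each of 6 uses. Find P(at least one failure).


P(at least one) = 1 - P(none)
P(none) = (1 - 3/16)^6 = (13/16)^6 = 4826809/16777216
P(at least one) = 1 - 4826809/16777216 = 11950407/16777216

11950407/16777216


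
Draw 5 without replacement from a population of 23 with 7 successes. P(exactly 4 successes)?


P(X=4) = C(7,4)*C(16,1) / C(23,5)
= 35*16 / 33649
= 560/33649 = 80/4807

80/4807


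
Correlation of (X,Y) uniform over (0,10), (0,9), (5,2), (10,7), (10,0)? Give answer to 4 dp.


Cov(X,Y) = -12.0000, Var(X) = 20.0000, Var(Y) = 15.4400
rho = Cov/(sqrt(VarX)*sqrt(VarY)) = -0.6829

-0.6829


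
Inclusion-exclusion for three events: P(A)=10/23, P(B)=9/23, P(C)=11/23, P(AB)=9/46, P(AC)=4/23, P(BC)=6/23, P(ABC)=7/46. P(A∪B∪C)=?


P(A∪B∪C) = P(A)+P(B)+P(C) - P(AB)-P(AC)-P(BC) + P(ABC)
= 10/23+9/23+11/23 - 9/46-4/23-6/23 + 7/46
= 19/23

19/23


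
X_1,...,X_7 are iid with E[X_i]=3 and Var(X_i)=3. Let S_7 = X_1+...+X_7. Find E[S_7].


E[S_n] = n*E[X_1] = 7*3 = 21

21


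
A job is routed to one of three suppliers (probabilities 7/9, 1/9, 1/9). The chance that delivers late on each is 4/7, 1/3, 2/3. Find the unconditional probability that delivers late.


P(A) = P(A|B1)P(B1) + P(A|B2)P(B2) + P(A|B3)P(B3)
= 4/7*7/9 + 1/3*1/9 + 2/3*1/9
= 4/9 + 1/27 + 2/27 = 5/9

5/9


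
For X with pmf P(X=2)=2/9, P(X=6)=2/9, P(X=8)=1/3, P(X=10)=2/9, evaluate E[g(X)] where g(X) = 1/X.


E[1/X] = sum(g(x)*P(x))
= 1/2*2/9 + 1/6*2/9 + 1/8*1/3 + 1/10*2/9
= 229/1080

229/1080


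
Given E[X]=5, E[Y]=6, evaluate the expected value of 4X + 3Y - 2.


E[4X + 3Y - 2] = 4*E[X] + 3*E[Y] - 2
= (4)*(5) + (3)*(6) + (-2)
= 20 + 18 - 2 = 36

36


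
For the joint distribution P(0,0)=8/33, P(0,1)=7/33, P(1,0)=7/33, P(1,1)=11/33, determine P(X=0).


P(X=0) = P(0,0)+P(0,1) = 8/33 + 7/33 = 15/33 = 5/11

5/11


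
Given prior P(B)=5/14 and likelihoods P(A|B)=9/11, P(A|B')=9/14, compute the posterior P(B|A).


P(A) = P(A|B)P(B) + P(A|B')P(B') = 9/11*5/14 + 9/14*9/14 = 1521/2156
P(B|A) = P(A|B)P(B)/P(A) = (45/154)/(1521/2156) = 70/169

70/169


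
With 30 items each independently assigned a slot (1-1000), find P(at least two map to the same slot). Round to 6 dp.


P(all different) = prod((1000-i)/1000 for i=0..29) = 0.644461
P(at least one match) = 1 - 0.644461 = 0.355539

0.355539


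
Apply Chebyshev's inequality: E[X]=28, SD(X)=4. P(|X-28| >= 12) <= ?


k = 12/4 = 3
Chebyshev: P(|X-mu| >= k*sigma) <= 1/k^2 = 1/3^2 = 1/9

1/9


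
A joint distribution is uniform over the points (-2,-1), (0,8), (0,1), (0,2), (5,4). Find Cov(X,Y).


E[X]=3/5, E[Y]=14/5, E[XY]=22/5
Cov(X,Y) = E[XY] - E[X]E[Y] = 22/5 - 3/5*14/5 = 68/25

68/25


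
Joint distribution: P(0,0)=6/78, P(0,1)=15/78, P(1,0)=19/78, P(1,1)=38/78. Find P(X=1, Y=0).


Read from table: P(X=1, Y=0) = 19/78

19/78


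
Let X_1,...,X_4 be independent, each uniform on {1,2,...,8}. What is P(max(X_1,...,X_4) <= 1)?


P(max <= 1) = P(all X_i <= 1) = (P(X_1 <= 1))^4
= (1/8)^4 = 1/4096

1/4096


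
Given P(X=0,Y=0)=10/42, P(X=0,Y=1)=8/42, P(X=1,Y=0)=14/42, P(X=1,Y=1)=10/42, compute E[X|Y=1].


P(Y=1) = 18/42
E[X|Y=1] = (0*8 + 1*10)/18 = 10/18 = 5/9

5/9


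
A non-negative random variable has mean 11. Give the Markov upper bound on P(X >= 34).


Markov: P(X >= a) <= E[X]/a
P(X >= 34) <= 11/34

11/34


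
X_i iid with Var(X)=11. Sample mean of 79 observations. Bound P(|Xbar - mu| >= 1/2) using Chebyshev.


Var(Xbar) = Var(X)/n = 11/79
Chebyshev: P(|Xbar-mu| >= 1/2) <= Var(Xbar)/(1/2)^2 = (11/79)/(1/4) = 44/79

44/79


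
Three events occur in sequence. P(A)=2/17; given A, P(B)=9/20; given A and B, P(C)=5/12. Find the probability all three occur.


P(A∩B∩C) = P(A) * P(B|A) * P(C|A∩B)
= 2/17 * 9/20 * 5/12
= 9/170 * 5/12 = 3/136

3/136


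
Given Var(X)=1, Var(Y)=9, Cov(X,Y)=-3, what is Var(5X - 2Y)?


Var(5X - 2Y) = 5^2*Var(X) + (-2)^2*Var(Y) + 2*5*(-2)*Cov(X,Y)
= 25*1 + 4*9 - 20*(-3)
= 25 + 36 + 60 = 121

121


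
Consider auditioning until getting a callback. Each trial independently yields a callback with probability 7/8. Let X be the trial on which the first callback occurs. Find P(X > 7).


P(X > 7) = P(first 7 trials all fail) = (1-p)^7 = (1/8)^7 = 1/2097152

1/2097152


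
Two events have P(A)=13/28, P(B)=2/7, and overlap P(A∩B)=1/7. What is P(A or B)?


P(A∪B) = P(A) + P(B) - P(A∩B)
= 13/28 + 2/7 - 1/7 = 17/28

17/28


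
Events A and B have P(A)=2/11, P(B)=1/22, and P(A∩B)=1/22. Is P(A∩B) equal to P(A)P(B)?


P(A)*P(B) = 2/11*1/22 = 1/121
P(A∩B) = 1/22 != 1/121, so not independent

No, A and B are not independent


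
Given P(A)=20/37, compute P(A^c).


P(A') = 1 - P(A) = 1 - 20/37 = 17/37

17/37


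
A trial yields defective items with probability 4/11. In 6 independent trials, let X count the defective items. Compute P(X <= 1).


P(X<=1) = P(X=0) + P(X=1)
= 117649/1771561 + 403368/1771561
= 521017/1771561

521017/1771561


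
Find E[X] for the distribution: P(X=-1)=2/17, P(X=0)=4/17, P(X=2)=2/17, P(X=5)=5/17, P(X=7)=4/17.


E[X] = sum(x * P(x))
= -1*2/17 + 0*4/17 + 2*2/17 + 5*5/17 + 7*4/17
= 55/17

55/17


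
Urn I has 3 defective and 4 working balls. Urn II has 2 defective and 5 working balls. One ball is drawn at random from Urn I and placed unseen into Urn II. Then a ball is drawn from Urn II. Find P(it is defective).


P(transfer defective) = 3/7; P(transfer working) = 4/7
If defective transferred: Urn II has 3 defective of 8, so P(defective|defective moved) = 3/8
If working transferred: Urn II has 2 defective of 8, so P(defective|working moved) = 1/4
By total probability: P(defective) = 3/7*3/8 + 4/7*1/4 = 17/56

17/56


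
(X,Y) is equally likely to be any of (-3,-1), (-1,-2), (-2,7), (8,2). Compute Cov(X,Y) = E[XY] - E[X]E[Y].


E[X]=1/2, E[Y]=3/2, E[XY]=7/4
Cov(X,Y) = E[XY] - E[X]E[Y] = 7/4 - 1/2*3/2 = 1

1


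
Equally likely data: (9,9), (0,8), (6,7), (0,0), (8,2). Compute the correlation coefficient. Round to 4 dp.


Cov(X,Y) = 3.8800, Var(X) = 15.0400, Var(Y) = 12.5600
rho = Cov/(sqrt(VarX)*sqrt(VarY)) = 0.2823

0.2823


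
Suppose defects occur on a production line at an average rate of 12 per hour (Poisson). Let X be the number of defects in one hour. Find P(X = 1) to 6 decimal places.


P(X=1) = e^(-12) * 12^1 / 1!
≈ 0.000006144212353 * 12 / 1
≈ 0.000074

0.000074


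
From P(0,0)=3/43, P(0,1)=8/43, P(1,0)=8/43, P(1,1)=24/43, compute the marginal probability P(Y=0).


P(Y=0) = P(0,0)+P(1,0) = 3/43 + 8/43 = 11/43

11/43


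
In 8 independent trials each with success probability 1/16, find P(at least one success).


P(at least one) = 1 - P(none)
P(none) = (1 - 1/16)^8 = (15/16)^8 = 2562890625/4294967296
P(at least one) = 1 - 2562890625/4294967296 = 1732076671/4294967296

1732076671/4294967296


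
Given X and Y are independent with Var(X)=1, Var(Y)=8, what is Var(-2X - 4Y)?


Independence => Cov(X,Y)=0
Var(-2X - 4Y) = (-2)^2*Var(X) + (-4)^2*Var(Y)
= 4*1 + 16*8 = 132

132


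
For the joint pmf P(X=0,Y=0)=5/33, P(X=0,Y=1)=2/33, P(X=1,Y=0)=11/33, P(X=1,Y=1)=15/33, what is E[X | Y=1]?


P(Y=1) = 17/33
E[X|Y=1] = (0*2 + 1*15)/17 = 15/17

15/17


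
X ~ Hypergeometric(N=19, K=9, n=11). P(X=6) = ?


P(X=6) = C(9,6)*C(10,5) / C(19,11)
= 84*252 / 75582
= 21168/75582 = 1176/4199

1176/4199


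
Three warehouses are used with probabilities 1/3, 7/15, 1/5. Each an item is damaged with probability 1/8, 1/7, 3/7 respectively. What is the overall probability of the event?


P(A) = P(A|B1)P(B1) + P(A|B2)P(B2) + P(A|B3)P(B3)
= 1/8*1/3 + 1/7*7/15 + 3/7*1/5
= 1/24 + 1/15 + 3/35 = 163/840

163/840


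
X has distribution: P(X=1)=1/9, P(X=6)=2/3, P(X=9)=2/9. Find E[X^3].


E[X^3] = sum(g(x)*P(x))
= 1*1/9 + 216*2/3 + 729*2/9
= 2755/9

2755/9


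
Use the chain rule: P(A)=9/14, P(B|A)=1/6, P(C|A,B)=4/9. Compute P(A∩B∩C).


P(A∩B∩C) = P(A) * P(B|A) * P(C|A∩B)
= 9/14 * 1/6 * 4/9
= 3/28 * 4/9 = 1/21

1/21


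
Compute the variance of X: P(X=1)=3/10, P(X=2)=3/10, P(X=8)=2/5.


E[X] = 41/10, E[X^2] = 271/10
Var(X) = E[X^2] - (E[X])^2 = 271/10 - (41/10)^2 = 1029/100

1029/100


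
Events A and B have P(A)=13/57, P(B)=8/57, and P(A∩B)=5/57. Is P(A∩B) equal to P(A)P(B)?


P(A)*P(B) = 13/57*8/57 = 104/3249
P(A∩B) = 5/57 != 104/3249, so not independent

No, A and B are not independent


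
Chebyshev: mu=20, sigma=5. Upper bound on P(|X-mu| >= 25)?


k = 25/5 = 5
Chebyshev: P(|X-mu| >= k*sigma) <= 1/k^2 = 1/5^2 = 1/25

1/25


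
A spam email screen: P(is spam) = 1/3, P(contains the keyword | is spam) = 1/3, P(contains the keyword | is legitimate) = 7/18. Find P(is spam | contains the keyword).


P(A) = P(A|B)P(B) + P(A|B')P(B') = 1/3*1/3 + 7/18*2/3 = 10/27
P(B|A) = P(A|B)P(B)/P(A) = (1/9)/(10/27) = 3/10

3/10


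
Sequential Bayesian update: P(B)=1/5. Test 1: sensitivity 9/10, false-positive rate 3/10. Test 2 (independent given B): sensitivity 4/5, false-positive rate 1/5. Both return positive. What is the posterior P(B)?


After test 1: P(+) = 9/10*1/5 + 3/10*4/5 = 21/50
P(B|+) = (9/50)/(21/50) = 3/7
After test 2 (use post1 as new prior): P(+) = 4/5*3/7 + 1/5*4/7 = 16/35
P(B|+,+) = (12/35)/(16/35) = 3/4

3/4


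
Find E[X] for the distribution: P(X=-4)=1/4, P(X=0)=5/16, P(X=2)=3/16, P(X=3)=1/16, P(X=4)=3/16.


E[X] = sum(x * P(x))
= -4*1/4 + 0*5/16 + 2*3/16 + 3*1/16 + 4*3/16
= 5/16

5/16


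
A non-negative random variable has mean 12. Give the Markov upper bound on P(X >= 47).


Markov: P(X >= a) <= E[X]/a
P(X >= 47) <= 12/47

12/47


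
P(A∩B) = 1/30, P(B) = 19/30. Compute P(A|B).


P(A|B) = P(A∩B)/P(B) = (1/30)/(19/30) = 1/19

1/19


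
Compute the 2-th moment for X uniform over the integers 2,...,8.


E[X^2] = (1/7) * sum(x^2 for x=2..8)
= 203/7 = 29

29


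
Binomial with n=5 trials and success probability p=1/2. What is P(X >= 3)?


P(X>=3) = P(X=3) + P(X=4) + P(X=5)
= 5/16 + 5/32 + 1/32
= 1/2

1/2


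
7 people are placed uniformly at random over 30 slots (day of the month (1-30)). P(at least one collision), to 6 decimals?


P(all different) = prod((30-i)/30 for i=0..6) = 0.469156
P(at least one match) = 1 - 0.469156 = 0.530844

0.530844


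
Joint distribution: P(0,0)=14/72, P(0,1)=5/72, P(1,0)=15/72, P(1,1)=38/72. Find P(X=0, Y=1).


Read from table: P(X=0, Y=1) = 5/72

5/72


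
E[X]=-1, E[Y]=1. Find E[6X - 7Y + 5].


E[6X - 7Y + 5] = 6*E[X] - 7*E[Y] + 5
= (6)*(-1) + (-7)*(1) + (5)
= -6 - 7 + 5 = -8

-8


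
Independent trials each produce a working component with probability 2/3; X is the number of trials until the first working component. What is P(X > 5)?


P(X > 5) = P(first 5 trials all fail) = (1-p)^5 = (1/3)^5 = 1/243

1/243


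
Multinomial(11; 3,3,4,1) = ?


11! = 39916800
Denominator: 3!=6 * 3!=6 * 4!=24 * 1!=1
Coefficient = 39916800 / 864 = 46200

46200


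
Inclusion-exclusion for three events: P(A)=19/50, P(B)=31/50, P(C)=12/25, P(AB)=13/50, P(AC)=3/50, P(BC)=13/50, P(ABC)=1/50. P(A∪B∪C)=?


P(A∪B∪C) = P(A)+P(B)+P(C) - P(AB)-P(AC)-P(BC) + P(ABC)
= 19/50+31/50+12/25 - 13/50-3/50-13/50 + 1/50
= 23/25

23/25


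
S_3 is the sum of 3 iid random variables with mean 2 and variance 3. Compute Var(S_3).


By independence, Var(S_n) = n*Var(X_1) = 3*3 = 9

9


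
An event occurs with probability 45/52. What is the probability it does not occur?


P(A') = 1 - P(A) = 1 - 45/52 = 7/52

7/52


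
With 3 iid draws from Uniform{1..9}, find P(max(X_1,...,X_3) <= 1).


P(max <= 1) = P(all X_i <= 1) = (P(X_1 <= 1))^3
= (1/9)^3 = 1/729

1/729


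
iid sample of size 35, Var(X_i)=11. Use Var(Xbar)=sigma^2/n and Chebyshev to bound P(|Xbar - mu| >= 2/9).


Var(Xbar) = Var(X)/n = 11/35
Chebyshev: P(|Xbar-mu| >= 2/9) <= Var(Xbar)/(2/9)^2 = (11/35)/(4/81) = 891/140
Bound exceeds 1, so trivial bound: 1

1


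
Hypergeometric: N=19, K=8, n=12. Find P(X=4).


P(X=4) = C(8,4)*C(11,8) / C(19,12)
= 70*165 / 50388
= 11550/50388 = 1925/8398

1925/8398


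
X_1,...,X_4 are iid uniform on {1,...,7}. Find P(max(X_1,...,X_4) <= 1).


P(max <= 1) = P(all X_i <= 1) = (P(X_1 <= 1))^4
= (1/7)^4 = 1/2401

1/2401


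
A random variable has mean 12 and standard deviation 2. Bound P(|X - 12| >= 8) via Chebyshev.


k = 8/2 = 4
Chebyshev: P(|X-mu| >= k*sigma) <= 1/k^2 = 1/4^2 = 1/16

1/16


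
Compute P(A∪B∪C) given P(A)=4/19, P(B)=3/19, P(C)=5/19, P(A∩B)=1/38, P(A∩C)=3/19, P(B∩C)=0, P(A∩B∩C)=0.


P(A∪B∪C) = P(A)+P(B)+P(C) - P(AB)-P(AC)-P(BC) + P(ABC)
= 4/19+3/19+5/19 - 1/38-3/19-0 + 0
= 17/38

17/38


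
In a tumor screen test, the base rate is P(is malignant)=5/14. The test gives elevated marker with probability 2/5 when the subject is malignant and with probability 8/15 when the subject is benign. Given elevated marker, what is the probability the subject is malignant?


P(A) = P(A|B)P(B) + P(A|B')P(B') = 2/5*5/14 + 8/15*9/14 = 17/35
P(B|A) = P(A|B)P(B)/P(A) = (1/7)/(17/35) = 5/17

5/17
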